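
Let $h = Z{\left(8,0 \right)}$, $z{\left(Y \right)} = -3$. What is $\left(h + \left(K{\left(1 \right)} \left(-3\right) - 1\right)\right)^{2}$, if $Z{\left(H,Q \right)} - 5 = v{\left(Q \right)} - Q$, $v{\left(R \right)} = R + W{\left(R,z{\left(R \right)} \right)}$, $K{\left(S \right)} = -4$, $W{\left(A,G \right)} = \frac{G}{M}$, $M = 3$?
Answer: $225$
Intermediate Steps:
$W{\left(A,G \right)} = \frac{G}{3}$
$v{\left(R \right)} = -1 + R$ ($v{\left(R \right)} = R + \frac{1}{3} \left(-3\right) = R - 1 = -1 + R$)
$Z{\left(H,Q \right)} = 4$ ($Z{\left(H,Q \right)} = 5 + \left(\left(-1 + Q\right) - Q\right) = 5 - 1 = 4$)
$h = 4$
$\left(h + \left(K{\left(1 \right)} \left(-3\right) - 1\right)\right)^{2} = \left(4 - -11\right)^{2} = \left(4 + \left(12 - 1\right)\right)^{2} = \left(4 + 11\right)^{2} = 15^{2} = 225$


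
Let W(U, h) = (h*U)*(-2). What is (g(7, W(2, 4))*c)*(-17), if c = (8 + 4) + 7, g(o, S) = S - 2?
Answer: 5814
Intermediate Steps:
W(U, h) = -2*U*h (W(U, h) = (U*h)*(-2) = -2*U*h)
g(o, S) = -2 + S
c = 19 (c = 12 + 7 = 19)
(g(7, W(2, 4))*c)*(-17) = ((-2 - 2*2*4)*19)*(-17) = ((-2 - 16)*19)*(-17) = -18*19*(-17) = -342*(-17) = 5814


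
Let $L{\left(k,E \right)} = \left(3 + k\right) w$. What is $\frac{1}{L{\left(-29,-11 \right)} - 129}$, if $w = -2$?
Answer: $- \frac{1}{77} \approx -0.012987$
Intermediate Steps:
$L{\left(k,E \right)} = -6 - 2 k$ ($L{\left(k,E \right)} = \left(3 + k\right) \left(-2\right) = -6 - 2 k$)
$\frac{1}{L{\left(-29,-11 \right)} - 129} = \frac{1}{\left(-6 - -58\right) - 129} = \frac{1}{\left(-6 + 58\right) - 129} = \frac{1}{52 - 129} = \frac{1}{-77} = - \frac{1}{77}$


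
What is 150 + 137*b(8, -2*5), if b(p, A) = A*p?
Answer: -10810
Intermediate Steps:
150 + 137*b(8, -2*5) = 150 + 137*(-2*5*8) = 150 + 137*(-10*8) = 150 + 137*(-80) = 150 - 10960 = -10810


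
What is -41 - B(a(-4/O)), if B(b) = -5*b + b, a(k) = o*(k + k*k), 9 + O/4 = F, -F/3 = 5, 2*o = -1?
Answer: -11833/288 ≈ -41.087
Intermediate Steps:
o = -1/2 (o = (1/2)*(-1) = -1/2 ≈ -0.50000)
F = -15 (F = -3*5 = -15)
O = -96 (O = -36 + 4*(-15) = -36 - 60 = -96)
a(k) = -k/2 - k**2/2 (a(k) = -(k + k*k)/2 = -(k + k**2)/2 = -k/2 - k**2/2)
B(b) = -4*b
-41 - B(a(-4/O)) = -41 - (-4)*(-(-4/(-96))*(1 - 4/(-96))/2) = -41 - (-4)*(-(-4*(-1/96))*(1 - 4*(-1/96))/2) = -41 - (-4)*(-1/2*1/24*(1 + 1/24)) = -41 - (-4)*(-1/2*1/24*25/24) = -41 - (-4)*(-25)/1152 = -41 - 1*25/288 = -41 - 25/288 = -11833/288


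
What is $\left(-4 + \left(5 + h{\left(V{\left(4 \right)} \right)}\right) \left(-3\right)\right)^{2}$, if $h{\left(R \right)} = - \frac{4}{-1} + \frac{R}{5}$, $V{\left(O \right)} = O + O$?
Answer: $\frac{32041}{25} \approx 1281.6$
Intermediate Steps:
$V{\left(O \right)} = 2 O$
$h{\left(R \right)} = 4 + \frac{R}{5}$ ($h{\left(R \right)} = \left(-4\right) \left(-1\right) + R \frac{1}{5} = 4 + \frac{R}{5}$)
$\left(-4 + \left(5 + h{\left(V{\left(4 \right)} \right)}\right) \left(-3\right)\right)^{2} = \left(-4 + \left(5 + \left(4 + \frac{2 \cdot 4}{5}\right)\right) \left(-3\right)\right)^{2} = \left(-4 + \left(5 + \left(4 + \frac{1}{5} \cdot 8\right)\right) \left(-3\right)\right)^{2} = \left(-4 + \left(5 + \left(4 + \frac{8}{5}\right)\right) \left(-3\right)\right)^{2} = \left(-4 + \left(5 + \frac{28}{5}\right) \left(-3\right)\right)^{2} = \left(-4 + \frac{53}{5} \left(-3\right)\right)^{2} = \left(-4 - \frac{159}{5}\right)^{2} = \left(- \frac{179}{5}\right)^{2} = \frac{32041}{25}$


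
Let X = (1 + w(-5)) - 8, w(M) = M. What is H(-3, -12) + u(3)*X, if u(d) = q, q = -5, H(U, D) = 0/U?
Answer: 60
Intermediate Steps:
H(U, D) = 0
u(d) = -5
X = -12 (X = (1 - 5) - 8 = -4 - 8 = -12)
H(-3, -12) + u(3)*X = 0 - 5*(-12) = 0 + 60 = 60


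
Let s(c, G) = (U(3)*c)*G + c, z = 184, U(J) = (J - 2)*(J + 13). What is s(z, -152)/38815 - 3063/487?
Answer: -336727393/18902905 ≈ -17.814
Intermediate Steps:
U(J) = (-2 + J)*(13 + J)
s(c, G) = c + 16*G*c (s(c, G) = ((-26 + 3² + 11*3)*c)*G + c = ((-26 + 9 + 33)*c)*G + c = (16*c)*G + c = 16*G*c + c = c + 16*G*c)
s(z, -152)/38815 - 3063/487 = (184*(1 + 16*(-152)))/38815 - 3063/487 = (184*(1 - 2432))*(1/38815) - 3063*1/487 = (184*(-2431))*(1/38815) - 3063/487 = -447304*1/38815 - 3063/487 = -447304/38815 - 3063/487 = -336727393/18902905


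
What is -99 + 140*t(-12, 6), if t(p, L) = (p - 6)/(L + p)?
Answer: 321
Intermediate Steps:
t(p, L) = (-6 + p)/(L + p)
-99 + 140*t(-12, 6) = -99 + 140*((-6 - 12)/(6 - 12)) = -99 + 140*(-18/(-6)) = -99 + 140*(-1/6*(-18)) = -99 + 140*3 = -99 + 420 = 321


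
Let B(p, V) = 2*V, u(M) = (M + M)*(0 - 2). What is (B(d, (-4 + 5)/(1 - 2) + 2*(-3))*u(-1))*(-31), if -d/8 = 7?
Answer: 1736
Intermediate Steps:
d = -56 (d = -8*7 = -56)
u(M) = -4*M (u(M) = (2*M)*(-2) = -4*M)
(B(d, (-4 + 5)/(1 - 2) + 2*(-3))*u(-1))*(-31) = ((2*((-4 + 5)/(1 - 2) + 2*(-3)))*(-4*(-1)))*(-31) = ((2*(1/(-1) - 6))*4)*(-31) = ((2*(1*(-1) - 6))*4)*(-31) = ((2*(-1 - 6))*4)*(-31) = ((2*(-7))*4)*(-31) = -14*4*(-31) = -56*(-31) = 1736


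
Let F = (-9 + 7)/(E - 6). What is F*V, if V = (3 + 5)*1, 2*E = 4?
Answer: 4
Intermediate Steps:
E = 2 (E = (½)*4 = 2)
V = 8 (V = 8*1 = 8)
F = ½ (F = (-9 + 7)/(2 - 6) = -2/(-4) = -2*(-¼) = ½ ≈ 0.50000)
F*V = (½)*8 = 4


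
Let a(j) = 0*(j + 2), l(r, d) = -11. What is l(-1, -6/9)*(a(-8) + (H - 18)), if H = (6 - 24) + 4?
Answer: 352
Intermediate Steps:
a(j) = 0 (a(j) = 0*(2 + j) = 0)
H = -14 (H = -18 + 4 = -14)
l(-1, -6/9)*(a(-8) + (H - 18)) = -11*(0 + (-14 - 18)) = -11*(0 - 32) = -11*(-32) = 352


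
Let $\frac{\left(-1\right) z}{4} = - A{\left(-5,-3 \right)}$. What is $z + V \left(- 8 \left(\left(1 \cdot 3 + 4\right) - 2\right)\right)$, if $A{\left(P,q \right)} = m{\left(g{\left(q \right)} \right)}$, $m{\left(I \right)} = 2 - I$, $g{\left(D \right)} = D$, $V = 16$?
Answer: $-620$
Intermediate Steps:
$A{\left(P,q \right)} = 2 - q$
$z = 20$ ($z = - 4 \left(- (2 - -3)\right) = - 4 \left(- (2 + 3)\right) = - 4 \left(\left(-1\right) 5\right) = \left(-4\right) \left(-5\right) = 20$)
$z + V \left(- 8 \left(\left(1 \cdot 3 + 4\right) - 2\right)\right) = 20 + 16 \left(- 8 \left(\left(1 \cdot 3 + 4\right) - 2\right)\right) = 20 + 16 \left(- 8 \left(\left(3 + 4\right) - 2\right)\right) = 20 + 16 \left(- 8 \left(7 - 2\right)\right) = 20 + 16 \left(\left(-8\right) 5\right) = 20 + 16 \left(-40\right) = 20 - 640 = -620$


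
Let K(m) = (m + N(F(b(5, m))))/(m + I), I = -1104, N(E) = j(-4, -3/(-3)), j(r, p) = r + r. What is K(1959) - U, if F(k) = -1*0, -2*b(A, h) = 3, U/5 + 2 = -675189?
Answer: 2886443476/855 ≈ 3.3760e+6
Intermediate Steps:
U = -3375955 (U = -10 + 5*(-675189) = -10 - 3375945 = -3375955)
b(A, h) = -3/2 (b(A, h) = -1/2*3 = -3/2)
F(k) = 0
j(r, p) = 2*r
N(E) = -8 (N(E) = 2*(-4) = -8)
K(m) = (-8 + m)/(-1104 + m) (K(m) = (m - 8)/(m - 1104) = (-8 + m)/(-1104 + m))
K(1959) - U = (-8 + 1959)/(-1104 + 1959) - 1*(-3375955) = 1951/855 + 3375955 = 2886443476/855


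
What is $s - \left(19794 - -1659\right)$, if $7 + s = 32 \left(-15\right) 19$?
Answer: $-30580$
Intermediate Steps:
$s = -9127$ ($s = -7 + 32 \left(-15\right) 19 = -7 - 9120 = -9127$)
$s - \left(19794 - -1659\right) = -9127 - \left(19794 - -1659\right) = -9127 - \left(19794 + 1659\right) = -9127 - 21453 = -30580$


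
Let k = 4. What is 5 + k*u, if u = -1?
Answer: 1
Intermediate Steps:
5 + k*u = 5 + 4*(-1) = 5 - 4 = 1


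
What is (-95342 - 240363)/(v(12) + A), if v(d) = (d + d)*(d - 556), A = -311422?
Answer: 335705/324478 ≈ 1.0346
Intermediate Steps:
v(d) = 2*d*(-556 + d) (v(d) = (2*d)*(-556 + d) = 2*d*(-556 + d))
(-95342 - 240363)/(v(12) + A) = (-95342 - 240363)/(2*12*(-556 + 12) - 311422) = -335705/(2*12*(-544) - 311422) = -335705/(-13056 - 311422) = -335705/(-324478) = -335705*(-1/324478) = 335705/324478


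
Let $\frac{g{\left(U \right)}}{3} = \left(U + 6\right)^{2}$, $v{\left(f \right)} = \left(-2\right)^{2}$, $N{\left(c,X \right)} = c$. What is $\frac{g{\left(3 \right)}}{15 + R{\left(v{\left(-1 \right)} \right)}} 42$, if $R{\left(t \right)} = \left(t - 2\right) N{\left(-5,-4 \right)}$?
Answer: $\frac{10206}{5} \approx 2041.2$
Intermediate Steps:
$v{\left(f \right)} = 4$
$R{\left(t \right)} = 10 - 5 t$ ($R{\left(t \right)} = \left(t - 2\right) \left(-5\right) = \left(-2 + t\right) \left(-5\right) = 10 - 5 t$)
$g{\left(U \right)} = 3 \left(6 + U\right)^{2}$ ($g{\left(U \right)} = 3 \left(U + 6\right)^{2} = 3 \left(6 + U\right)^{2}$)
$\frac{g{\left(3 \right)}}{15 + R{\left(v{\left(-1 \right)} \right)}} 42 = \frac{3 \left(6 + 3\right)^{2}}{15 + \left(10 - 20\right)} 42 = \frac{3 \cdot 9^{2}}{15 + \left(10 - 20\right)} 42 = \frac{3 \cdot 81}{15 - 10} \cdot 42 = \frac{243}{5} \cdot 42 = \frac{10206}{5}$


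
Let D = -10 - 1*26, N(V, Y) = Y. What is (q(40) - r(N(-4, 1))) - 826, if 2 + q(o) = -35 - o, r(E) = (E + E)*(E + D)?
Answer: -833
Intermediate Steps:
D = -36 (D = -10 - 26 = -36)
r(E) = 2*E*(-36 + E) (r(E) = (E + E)*(E - 36) = (2*E)*(-36 + E) = 2*E*(-36 + E))
q(o) = -37 - o (q(o) = -2 + (-35 - o) = -37 - o)
(q(40) - r(N(-4, 1))) - 826 = ((-37 - 1*40) - 2*(-36 + 1)) - 826 = ((-37 - 40) - 2*(-35)) - 826 = (-77 - 1*(-70)) - 826 = (-77 + 70) - 826 = -7 - 826 = -833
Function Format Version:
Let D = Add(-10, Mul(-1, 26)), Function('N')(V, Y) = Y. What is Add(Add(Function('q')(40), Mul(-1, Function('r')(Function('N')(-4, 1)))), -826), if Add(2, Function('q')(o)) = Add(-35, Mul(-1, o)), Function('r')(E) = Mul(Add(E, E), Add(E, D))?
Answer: -833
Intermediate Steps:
D = -36 (D = Add(-10, -26) = -36)
Function('r')(E) = Mul(2, E, Add(-36, E)) (Function('r')(E) = Mul(Add(E, E), Add(E, -36)) = Mul(Mul(2, E), Add(-36, E)) = Mul(2, E, Add(-36, E)))
Function('q')(o) = Add(-37, Mul(-1, o)) (Function('q')(o) = Add(-2, Add(-35, Mul(-1, o))) = Add(-37, Mul(-1, o)))
Add(Add(Function('q')(40), Mul(-1, Function('r')(Function('N')(-4, 1)))), -826) = Add(Add(Add(-37, Mul(-1, 40)), Mul(-1, Mul(2, 1, Add(-36, 1)))), -826) = Add(Add(Add(-37, -40), Mul(-1, Mul(2, 1, -35))), -826) = Add(Add(-77, Mul(-1, -70)), -826) = Add(Add(-77, 70), -826) = Add(-7, -826) = -833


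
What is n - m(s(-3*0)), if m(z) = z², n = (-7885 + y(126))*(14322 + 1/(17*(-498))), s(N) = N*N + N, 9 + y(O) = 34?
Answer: -158837566810/1411 ≈ -1.1257e+8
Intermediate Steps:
y(O) = 25 (y(O) = -9 + 34 = 25)
s(N) = N + N² (s(N) = N² + N = N + N²)
n = -158837566810/1411 (n = (-7885 + 25)*(14322 + 1/(17*(-498))) = -7860*(14322 + 1/(-8466)) = -7860*(14322 - 1/8466) = -7860*121250051/8466 = -158837566810/1411 ≈ -1.1257e+8)
n - m(s(-3*0)) = -158837566810/1411 - ((-3*0)*(1 - 3*0))² = -158837566810/1411 - (0*(1 + 0))² = -158837566810/1411 - (0*1)² = -158837566810/1411 - 1*0² = -158837566810/1411 - 1*0 = -158837566810/1411 + 0 = -158837566810/1411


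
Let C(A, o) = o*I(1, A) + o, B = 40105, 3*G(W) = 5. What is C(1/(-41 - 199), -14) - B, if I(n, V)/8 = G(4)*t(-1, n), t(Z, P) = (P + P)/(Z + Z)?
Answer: -119797/3 ≈ -39932.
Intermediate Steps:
G(W) = 5/3 (G(W) = (1/3)*5 = 5/3)
t(Z, P) = P/Z (t(Z, P) = (2*P)/((2*Z)) = (2*P)*(1/(2*Z)) = P/Z)
I(n, V) = -40*n/3 (I(n, V) = 8*(5*(n/(-1))/3) = 8*(5*(n*(-1))/3) = 8*(5*(-n)/3) = 8*(-5*n/3) = -40*n/3)
C(A, o) = -37*o/3 (C(A, o) = o*(-40/3*1) + o = o*(-40/3) + o = -40*o/3 + o = -37*o/3)
C(1/(-41 - 199), -14) - B = -37/3*(-14) - 1*40105 = 518/3 - 40105 = -119797/3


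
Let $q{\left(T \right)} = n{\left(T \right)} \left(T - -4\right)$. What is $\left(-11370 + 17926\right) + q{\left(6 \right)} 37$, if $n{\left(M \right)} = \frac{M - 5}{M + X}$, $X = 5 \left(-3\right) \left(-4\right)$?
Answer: $\frac{216533}{33} \approx 6561.6$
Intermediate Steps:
$X = 60$ ($X = \left(-15\right) \left(-4\right) = 60$)
$n{\left(M \right)} = \frac{-5 + M}{60 + M}$ ($n{\left(M \right)} = \frac{M - 5}{M + 60} = \frac{-5 + M}{60 + M}$)
$q{\left(T \right)} = \frac{\left(-5 + T\right) \left(4 + T\right)}{60 + T}$ ($q{\left(T \right)} = \frac{-5 + T}{60 + T} \left(T - -4\right) = \frac{-5 + T}{60 + T} \left(T + 4\right) = \frac{-5 + T}{60 + T} \left(4 + T\right) = \frac{\left(-5 + T\right) \left(4 + T\right)}{60 + T}$)
$\left(-11370 + 17926\right) + q{\left(6 \right)} 37 = \left(-11370 + 17926\right) + \frac{\left(-5 + 6\right) \left(4 + 6\right)}{60 + 6} \cdot 37 = 6556 + \frac{1}{66} \cdot 1 \cdot 10 \cdot 37 = 6556 + \frac{5}{33} \cdot 37 = 6556 + \frac{185}{33} = \frac{216533}{33}$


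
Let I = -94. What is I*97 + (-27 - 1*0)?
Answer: -9145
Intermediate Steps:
I*97 + (-27 - 1*0) = -94*97 + (-27 - 1*0) = -9118 + (-27 + 0) = -9118 - 27 = -9145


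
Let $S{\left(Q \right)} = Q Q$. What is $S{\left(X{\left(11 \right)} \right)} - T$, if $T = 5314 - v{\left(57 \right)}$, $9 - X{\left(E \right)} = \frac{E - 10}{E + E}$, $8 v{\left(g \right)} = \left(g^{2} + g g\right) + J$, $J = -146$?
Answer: $- \frac{2148871}{484} \approx -4439.8$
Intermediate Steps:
$v{\left(g \right)} = - \frac{73}{4} + \frac{g^{2}}{4}$ ($v{\left(g \right)} = \frac{\left(g^{2} + g g\right) - 146}{8} = \frac{\left(g^{2} + g^{2}\right) - 146}{8} = \frac{2 g^{2} - 146}{8} = \frac{-146 + 2 g^{2}}{8} = - \frac{73}{4} + \frac{g^{2}}{4}$)
$X{\left(E \right)} = 9 - \frac{-10 + E}{2 E}$ ($X{\left(E \right)} = 9 - \frac{E - 10}{E + E} = 9 - \frac{-10 + E}{2 E}$)
$T = 4520$ ($T = 5314 - \left(- \frac{73}{4} + \frac{57^{2}}{4}\right) = 5314 - \left(- \frac{73}{4} + \frac{1}{4} \cdot 3249\right) = 5314 - \left(- \frac{73}{4} + \frac{3249}{4}\right) = 5314 - 794 = 4520$)
$S{\left(Q \right)} = Q^{2}$
$S{\left(X{\left(11 \right)} \right)} - T = \left(\frac{17}{2} + \frac{5}{11}\right)^{2} - 4520 = \left(\frac{197}{22}\right)^{2} - 4520 = \frac{38809}{484} - 4520 = - \frac{2148871}{484}$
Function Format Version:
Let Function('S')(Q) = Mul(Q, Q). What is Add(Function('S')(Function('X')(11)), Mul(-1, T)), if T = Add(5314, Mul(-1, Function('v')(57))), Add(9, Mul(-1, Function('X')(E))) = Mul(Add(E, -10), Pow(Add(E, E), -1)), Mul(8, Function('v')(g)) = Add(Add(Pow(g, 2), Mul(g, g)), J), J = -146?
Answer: Rational(-2148871, 484) ≈ -4439.8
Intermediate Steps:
Function('v')(g) = Add(Rational(-73, 4), Mul(Rational(1, 4), Pow(g, 2))) (Function('v')(g) = Mul(Rational(1, 8), Add(Add(Pow(g, 2), Mul(g, g)), -146)) = Mul(Rational(1, 8), Add(Add(Pow(g, 2), Pow(g, 2)), -146)) = Mul(Rational(1, 8), Add(Mul(2, Pow(g, 2)), -146)) = Mul(Rational(1, 8), Add(-146, Mul(2, Pow(g, 2)))) = Add(Rational(-73, 4), Mul(Rational(1, 4), Pow(g, 2))))
Function('X')(E) = Add(9, Mul(Rational(-1, 2), Pow(E, -1), Add(-10, E))) (Function('X')(E) = Add(9, Mul(-1, Mul(Add(E, -10), Pow(Add(E, E), -1)))) = Add(9, Mul(-1, Mul(Add(-10, E), Pow(Mul(2, E), -1)))) = Add(9, Mul(-1, Mul(Add(-10, E), Mul(Rational(1, 2), Pow(E, -1))))) = Add(9, Mul(-1, Mul(Rational(1, 2), Pow(E, -1), Add(-10, E)))) = Add(9, Mul(Rational(-1, 2), Pow(E, -1), Add(-10, E))))
T = 4520 (T = Add(5314, Mul(-1, Add(Rational(-73, 4), Mul(Rational(1, 4), Pow(57, 2))))) = Add(5314, Mul(-1, Add(Rational(-73, 4), Mul(Rational(1, 4), 3249)))) = Add(5314, Mul(-1, Add(Rational(-73, 4), Rational(3249, 4)))) = Add(5314, Mul(-1, 794)) = Add(5314, -794) = 4520)
Function('S')(Q) = Pow(Q, 2)
Add(Function('S')(Function('X')(11)), Mul(-1, T)) = Add(Pow(Add(Rational(17, 2), Mul(5, Pow(11, -1))), 2), Mul(-1, 4520)) = Add(Pow(Add(Rational(17, 2), Mul(5, Rational(1, 11))), 2), -4520) = Add(Pow(Add(Rational(17, 2), Rational(5, 11)), 2), -4520) = Add(Pow(Rational(197, 22), 2), -4520) = Add(Rational(38809, 484), -4520) = Rational(-2148871, 484)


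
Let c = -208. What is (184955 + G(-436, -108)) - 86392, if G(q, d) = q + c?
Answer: 97919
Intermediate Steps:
G(q, d) = -208 + q (G(q, d) = q - 208 = -208 + q)
(184955 + G(-436, -108)) - 86392 = (184955 + (-208 - 436)) - 86392 = (184955 - 644) - 86392 = 184311 - 86392 = 97919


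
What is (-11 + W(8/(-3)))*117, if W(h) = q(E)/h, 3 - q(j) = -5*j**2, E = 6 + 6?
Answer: -264069/8 ≈ -33009.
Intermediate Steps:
E = 12
q(j) = 3 + 5*j**2 (q(j) = 3 - (-5)*j**2 = 3 + 5*j**2)
W(h) = 723/h (W(h) = (3 + 5*12**2)/h = (3 + 5*144)/h = (3 + 720)/h = 723/h)
(-11 + W(8/(-3)))*117 = (-11 + 723/((8/(-3))))*117 = (-11 + 723/((8*(-1/3))))*117 = (-11 + 723/(-8/3))*117 = (-11 + 723*(-3/8))*117 = (-11 - 2169/8)*117 = -2257/8*117 = -264069/8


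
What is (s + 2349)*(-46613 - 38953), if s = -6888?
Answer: 388384074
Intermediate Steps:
(s + 2349)*(-46613 - 38953) = (-6888 + 2349)*(-46613 - 38953) = -4539*(-85566) = 388384074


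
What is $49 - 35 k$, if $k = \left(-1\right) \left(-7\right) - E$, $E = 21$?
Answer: $539$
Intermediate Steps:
$k = -14$ ($k = \left(-1\right) \left(-7\right) - 21 = 7 - 21 = -14$)
$49 - 35 k = 49 - -490 = 49 + 490 = 539$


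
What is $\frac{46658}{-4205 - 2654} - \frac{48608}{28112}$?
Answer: $- \frac{14687964}{1721609} \approx -8.5315$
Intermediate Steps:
$\frac{46658}{-4205 - 2654} - \frac{48608}{28112} = \frac{46658}{-4205 - 2654} - \frac{434}{251} = \frac{46658}{-6859} - \frac{434}{251} = 46658 \left(- \frac{1}{6859}\right) - \frac{434}{251} = - \frac{46658}{6859} - \frac{434}{251} = - \frac{14687964}{1721609}$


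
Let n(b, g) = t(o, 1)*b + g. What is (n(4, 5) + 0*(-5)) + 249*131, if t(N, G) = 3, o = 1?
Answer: 32636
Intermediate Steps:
n(b, g) = g + 3*b (n(b, g) = 3*b + g = g + 3*b)
(n(4, 5) + 0*(-5)) + 249*131 = ((5 + 3*4) + 0*(-5)) + 249*131 = ((5 + 12) + 0) + 32619 = (17 + 0) + 32619 = 17 + 32619 = 32636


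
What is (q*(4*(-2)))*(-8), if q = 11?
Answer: 704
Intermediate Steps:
(q*(4*(-2)))*(-8) = (11*(4*(-2)))*(-8) = (11*(-8))*(-8) = -88*(-8) = 704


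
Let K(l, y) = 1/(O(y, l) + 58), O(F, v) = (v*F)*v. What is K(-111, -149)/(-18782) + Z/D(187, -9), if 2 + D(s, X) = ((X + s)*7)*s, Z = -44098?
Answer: -380118706631339/2008428016206500 ≈ -0.18926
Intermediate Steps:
O(F, v) = F*v² (O(F, v) = (F*v)*v = F*v²)
K(l, y) = 1/(58 + y*l²) (K(l, y) = 1/(y*l² + 58) = 1/(58 + y*l²))
D(s, X) = -2 + s*(7*X + 7*s) (D(s, X) = -2 + ((X + s)*7)*s = -2 + (7*X + 7*s)*s = -2 + s*(7*X + 7*s))
K(-111, -149)/(-18782) + Z/D(187, -9) = 1/((58 - 149*(-111)²)*(-18782)) - 44098/(-2 + 7*187² + 7*(-9)*187) = -1/18782/(58 - 149*12321) - 44098/(-2 + 7*34969 - 11781) = -1/18782/(58 - 1835829) - 44098/(-2 + 244783 - 11781) = -1/18782/(-1835771) - 44098/233000 = -1/1835771*(-1/18782) - 44098*1/233000 = 1/34479450922 - 22049/116500 = -380118706631339/2008428016206500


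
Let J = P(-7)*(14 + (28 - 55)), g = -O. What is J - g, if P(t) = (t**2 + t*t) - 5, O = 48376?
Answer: 47167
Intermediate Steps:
P(t) = -5 + 2*t**2 (P(t) = (t**2 + t**2) - 5 = 2*t**2 - 5 = -5 + 2*t**2)
g = -48376 (g = -1*48376 = -48376)
J = -1209 (J = (-5 + 2*(-7)**2)*(14 + (28 - 55)) = (-5 + 2*49)*(14 - 27) = (-5 + 98)*(-13) = 93*(-13) = -1209)
J - g = -1209 - 1*(-48376) = -1209 + 48376 = 47167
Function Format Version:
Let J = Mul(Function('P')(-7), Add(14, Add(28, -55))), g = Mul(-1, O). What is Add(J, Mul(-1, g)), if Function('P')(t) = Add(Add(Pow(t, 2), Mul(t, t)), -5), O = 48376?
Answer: 47167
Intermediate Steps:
Function('P')(t) = Add(-5, Mul(2, Pow(t, 2))) (Function('P')(t) = Add(Add(Pow(t, 2), Pow(t, 2)), -5) = Add(Mul(2, Pow(t, 2)), -5) = Add(-5, Mul(2, Pow(t, 2))))
g = -48376 (g = Mul(-1, 48376) = -48376)
J = -1209 (J = Mul(Add(-5, Mul(2, Pow(-7, 2))), Add(14, Add(28, -55))) = Mul(Add(-5, Mul(2, 49)), Add(14, -27)) = Mul(Add(-5, 98), -13) = Mul(93, -13) = -1209)
Add(J, Mul(-1, g)) = Add(-1209, Mul(-1, -48376)) = Add(-1209, 48376) = 47167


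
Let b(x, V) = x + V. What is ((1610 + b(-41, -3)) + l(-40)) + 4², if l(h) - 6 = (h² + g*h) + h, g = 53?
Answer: 1028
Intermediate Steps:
l(h) = 6 + h² + 54*h (l(h) = 6 + ((h² + 53*h) + h) = 6 + (h² + 54*h) = 6 + h² + 54*h)
b(x, V) = V + x
((1610 + b(-41, -3)) + l(-40)) + 4² = ((1610 + (-3 - 41)) + (6 + (-40)² + 54*(-40))) + 4² = ((1610 - 44) + (6 + 1600 - 2160)) + 16 = (1566 - 554) + 16 = 1012 + 16 = 1028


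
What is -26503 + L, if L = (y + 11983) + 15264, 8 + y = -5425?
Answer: -4689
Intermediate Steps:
y = -5433 (y = -8 - 5425 = -5433)
L = 21814 (L = (-5433 + 11983) + 15264 = 6550 + 15264 = 21814)
-26503 + L = -26503 + 21814 = -4689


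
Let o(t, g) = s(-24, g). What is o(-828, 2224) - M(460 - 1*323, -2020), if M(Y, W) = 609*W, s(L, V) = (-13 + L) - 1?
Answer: 1230142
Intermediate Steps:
s(L, V) = -14 + L
o(t, g) = -38 (o(t, g) = -14 - 24 = -38)
o(-828, 2224) - M(460 - 1*323, -2020) = -38 - 609*(-2020) = -38 - 1*(-1230180) = -38 + 1230180 = 1230142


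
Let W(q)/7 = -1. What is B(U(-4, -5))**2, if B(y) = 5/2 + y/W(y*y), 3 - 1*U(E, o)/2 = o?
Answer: 9/196 ≈ 0.045918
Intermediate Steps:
U(E, o) = 6 - 2*o
W(q) = -7 (W(q) = 7*(-1) = -7)
B(y) = 5/2 - y/7 (B(y) = 5/2 + y/(-7) = 5*(1/2) + y*(-1/7) = 5/2 - y/7)
B(U(-4, -5))**2 = (5/2 - (6 - 2*(-5))/7)**2 = (5/2 - (6 + 10)/7)**2 = (5/2 - 1/7*16)**2 = (5/2 - 16/7)**2 = (3/14)**2 = 9/196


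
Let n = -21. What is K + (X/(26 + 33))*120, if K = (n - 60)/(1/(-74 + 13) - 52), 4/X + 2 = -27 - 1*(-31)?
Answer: 1053039/187207 ≈ 5.6250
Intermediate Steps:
X = 2 (X = 4/(-2 + (-27 - 1*(-31))) = 4/(-2 + (-27 + 31)) = 4/(-2 + 4) = 4/2 = 4*(½) = 2)
K = 4941/3173 (K = (-21 - 60)/(1/(-74 + 13) - 52) = -81/(1/(-61) - 52) = -81/(-1/61 - 52) = -81/(-3173/61) = -81*(-61/3173) = 4941/3173 ≈ 1.5572)
K + (X/(26 + 33))*120 = 4941/3173 + (2/(26 + 33))*120 = 4941/3173 + (2/59)*120 = 4941/3173 + 240/59 = 1053039/187207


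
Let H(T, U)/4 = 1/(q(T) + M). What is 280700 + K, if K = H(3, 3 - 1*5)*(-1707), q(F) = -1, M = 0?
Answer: 287528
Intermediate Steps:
H(T, U) = -4 (H(T, U) = 4/(-1 + 0) = 4/(-1) = 4*(-1) = -4)
K = 6828 (K = -4*(-1707) = 6828)
280700 + K = 280700 + 6828 = 287528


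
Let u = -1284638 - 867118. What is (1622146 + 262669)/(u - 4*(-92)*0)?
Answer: -1884815/2151756 ≈ -0.87594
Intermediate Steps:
u = -2151756
(1622146 + 262669)/(u - 4*(-92)*0) = (1622146 + 262669)/(-2151756 - 4*(-92)*0) = 1884815/(-2151756 + 368*0) = 1884815/(-2151756 + 0) = 1884815/(-2151756) = 1884815*(-1/2151756) = -1884815/2151756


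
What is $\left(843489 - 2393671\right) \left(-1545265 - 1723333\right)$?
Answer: $5066921784836$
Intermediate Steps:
$\left(843489 - 2393671\right) \left(-1545265 - 1723333\right) = - 1550182 \left(-1545265 - 1723333\right) = \left(-1550182\right) \left(-3268598\right) = 5066921784836$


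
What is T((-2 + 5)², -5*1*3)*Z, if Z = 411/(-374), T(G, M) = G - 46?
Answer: 15207/374 ≈ 40.660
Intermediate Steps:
T(G, M) = -46 + G
Z = -411/374 (Z = 411*(-1/374) = -411/374 ≈ -1.0989)
T((-2 + 5)², -5*1*3)*Z = (-46 + (-2 + 5)²)*(-411/374) = (-46 + 3²)*(-411/374) = (-46 + 9)*(-411/374) = -37*(-411/374) = 15207/374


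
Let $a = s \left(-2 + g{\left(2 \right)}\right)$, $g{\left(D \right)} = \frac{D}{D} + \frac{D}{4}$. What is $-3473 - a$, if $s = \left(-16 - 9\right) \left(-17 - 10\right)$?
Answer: $- \frac{6271}{2} \approx -3135.5$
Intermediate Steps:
$g{\left(D \right)} = 1 + \frac{D}{4}$ ($g{\left(D \right)} = 1 + D \frac{1}{4} = 1 + \frac{D}{4}$)
$s = 675$ ($s = \left(-25\right) \left(-27\right) = 675$)
$a = - \frac{675}{2}$ ($a = 675 \left(-2 + \left(1 + \frac{1}{4} \cdot 2\right)\right) = 675 \left(-2 + \left(1 + \frac{1}{2}\right)\right) = 675 \left(-2 + \frac{3}{2}\right) = 675 \left(- \frac{1}{2}\right) = - \frac{675}{2} \approx -337.5$)
$-3473 - a = -3473 - - \frac{675}{2} = -3473 + \frac{675}{2} = - \frac{6271}{2}$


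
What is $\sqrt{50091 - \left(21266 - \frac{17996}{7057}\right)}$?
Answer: $\frac{\sqrt{1435648000197}}{7057} \approx 169.79$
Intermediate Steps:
$\sqrt{50091 - \left(21266 - \frac{17996}{7057}\right)} = \sqrt{50091 + \left(-21266 + 17996 \cdot \frac{1}{7057}\right)} = \sqrt{50091 + \left(-21266 + \frac{17996}{7057}\right)} = \sqrt{50091 - \frac{150056166}{7057}} = \sqrt{\frac{203436021}{7057}} = \frac{\sqrt{1435648000197}}{7057}$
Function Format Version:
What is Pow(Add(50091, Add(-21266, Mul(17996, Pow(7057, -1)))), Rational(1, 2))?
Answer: Mul(Rational(1, 7057), Pow(1435648000197, Rational(1, 2))) ≈ 169.79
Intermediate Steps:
Pow(Add(50091, Add(-21266, Mul(17996, Pow(7057, -1)))), Rational(1, 2)) = Pow(Add(50091, Add(-21266, Mul(17996, Rational(1, 7057)))), Rational(1, 2)) = Pow(Add(50091, Add(-21266, Rational(17996, 7057))), Rational(1, 2)) = Pow(Add(50091, Rational(-150056166, 7057)), Rational(1, 2)) = Pow(Rational(203436021, 7057), Rational(1, 2)) = Mul(Rational(1, 7057), Pow(1435648000197, Rational(1, 2)))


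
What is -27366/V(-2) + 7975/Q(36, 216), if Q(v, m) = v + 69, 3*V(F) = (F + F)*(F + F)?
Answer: -849269/168 ≈ -5055.2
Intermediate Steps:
V(F) = 4*F²/3 (V(F) = ((F + F)*(F + F))/3 = ((2*F)*(2*F))/3 = (4*F²)/3 = 4*F²/3)
Q(v, m) = 69 + v
-27366/V(-2) + 7975/Q(36, 216) = -27366/((4/3)*(-2)²) + 7975/(69 + 36) = -27366/((4/3)*4) + 7975/105 = -27366/16/3 + 7975*(1/105) = -27366*3/16 + 1595/21 = -41049/8 + 1595/21 = -849269/168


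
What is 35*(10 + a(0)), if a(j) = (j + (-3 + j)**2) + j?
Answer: 665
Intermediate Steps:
a(j) = (-3 + j)**2 + 2*j
35*(10 + a(0)) = 35*(10 + ((-3 + 0)**2 + 2*0)) = 35*(10 + ((-3)**2 + 0)) = 35*(10 + (9 + 0)) = 35*(10 + 9) = 35*19 = 665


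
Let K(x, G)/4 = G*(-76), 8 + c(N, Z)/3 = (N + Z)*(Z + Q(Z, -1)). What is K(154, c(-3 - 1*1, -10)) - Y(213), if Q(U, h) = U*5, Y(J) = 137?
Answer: -758921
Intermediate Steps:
Q(U, h) = 5*U
c(N, Z) = -24 + 18*Z*(N + Z) (c(N, Z) = -24 + 3*((N + Z)*(Z + 5*Z)) = -24 + 3*((N + Z)*(6*Z)) = -24 + 3*(6*Z*(N + Z)) = -24 + 18*Z*(N + Z))
K(x, G) = -304*G (K(x, G) = 4*(G*(-76)) = 4*(-76*G) = -304*G)
K(154, c(-3 - 1*1, -10)) - Y(213) = -304*(-24 + 18*(-10)**2 + 18*(-3 - 1*1)*(-10)) - 1*137 = -304*(-24 + 18*100 + 18*(-3 - 1)*(-10)) - 137 = -304*(-24 + 1800 + 18*(-4)*(-10)) - 137 = -304*(-24 + 1800 + 720) - 137 = -304*2496 - 137 = -758784 - 137 = -758921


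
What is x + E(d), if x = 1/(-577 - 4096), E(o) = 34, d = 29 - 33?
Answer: 158881/4673 ≈ 34.000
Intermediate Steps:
d = -4
x = -1/4673 (x = 1/(-4673) = -1/4673 ≈ -0.00021400)
x + E(d) = -1/4673 + 34 = 158881/4673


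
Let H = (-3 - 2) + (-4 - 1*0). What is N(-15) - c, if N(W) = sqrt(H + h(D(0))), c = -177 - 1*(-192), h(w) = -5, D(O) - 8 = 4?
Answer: -15 + I*sqrt(14) ≈ -15.0 + 3.7417*I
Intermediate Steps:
D(O) = 12 (D(O) = 8 + 4 = 12)
H = -9 (H = -5 + (-4 + 0) = -5 - 4 = -9)
c = 15 (c = -177 + 192 = 15)
N(W) = I*sqrt(14) (N(W) = sqrt(-9 - 5) = sqrt(-14) = I*sqrt(14))
N(-15) - c = I*sqrt(14) - 1*15 = I*sqrt(14) - 15 = -15 + I*sqrt(14)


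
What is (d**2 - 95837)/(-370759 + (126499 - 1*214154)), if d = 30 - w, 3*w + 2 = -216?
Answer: 767669/4125726 ≈ 0.18607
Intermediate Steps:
w = -218/3 (w = -2/3 + (1/3)*(-216) = -2/3 - 72 = -218/3 ≈ -72.667)
d = 308/3 (d = 30 - 1*(-218/3) = 30 + 218/3 = 308/3 ≈ 102.67)
(d**2 - 95837)/(-370759 + (126499 - 1*214154)) = ((308/3)**2 - 95837)/(-370759 + (126499 - 1*214154)) = (94864/9 - 95837)/(-370759 + (126499 - 214154)) = -767669/(9*(-370759 - 87655)) = -767669/9/(-458414) = -767669/9*(-1/458414) = 767669/4125726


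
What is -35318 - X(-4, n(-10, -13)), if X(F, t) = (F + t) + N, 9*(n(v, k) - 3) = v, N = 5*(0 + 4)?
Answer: -318023/9 ≈ -35336.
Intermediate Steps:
N = 20 (N = 5*4 = 20)
n(v, k) = 3 + v/9
X(F, t) = 20 + F + t (X(F, t) = (F + t) + 20 = 20 + F + t)
-35318 - X(-4, n(-10, -13)) = -35318 - (20 - 4 + (3 + (⅑)*(-10))) = -35318 - (20 - 4 + (3 - 10/9)) = -35318 - (20 - 4 + 17/9) = -35318 - 1*161/9 = -35318 - 161/9 = -318023/9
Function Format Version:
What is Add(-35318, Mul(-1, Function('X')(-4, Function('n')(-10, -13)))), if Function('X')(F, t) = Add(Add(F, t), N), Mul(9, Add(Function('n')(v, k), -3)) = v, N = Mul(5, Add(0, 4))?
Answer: Rational(-318023, 9) ≈ -35336.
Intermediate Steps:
N = 20 (N = Mul(5, 4) = 20)
Function('n')(v, k) = Add(3, Mul(Rational(1, 9), v))
Function('X')(F, t) = Add(20, F, t) (Function('X')(F, t) = Add(Add(F, t), 20) = Add(20, F, t))
Add(-35318, Mul(-1, Function('X')(-4, Function('n')(-10, -13)))) = Add(-35318, Mul(-1, Add(20, -4, Add(3, Mul(Rational(1, 9), -10))))) = Add(-35318, Mul(-1, Add(20, -4, Add(3, Rational(-10, 9))))) = Add(-35318, Mul(-1, Add(20, -4, Rational(17, 9)))) = Add(-35318, Mul(-1, Rational(161, 9))) = Add(-35318, Rational(-161, 9)) = Rational(-318023, 9)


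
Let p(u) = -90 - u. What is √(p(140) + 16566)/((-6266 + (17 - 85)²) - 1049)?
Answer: -4*√1021/2691 ≈ -0.047496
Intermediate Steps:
√(p(140) + 16566)/((-6266 + (17 - 85)²) - 1049) = √((-90 - 1*140) + 16566)/((-6266 + (17 - 85)²) - 1049) = √((-90 - 140) + 16566)/((-6266 + (-68)²) - 1049) = √(-230 + 16566)/((-6266 + 4624) - 1049) = √16336/(-1642 - 1049) = (4*√1021)/(-2691) = (4*√1021)*(-1/2691) = -4*√1021/2691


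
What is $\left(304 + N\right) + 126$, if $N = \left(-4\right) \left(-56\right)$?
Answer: $654$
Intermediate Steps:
$N = 224$
$\left(304 + N\right) + 126 = \left(304 + 224\right) + 126 = 528 + 126 = 654$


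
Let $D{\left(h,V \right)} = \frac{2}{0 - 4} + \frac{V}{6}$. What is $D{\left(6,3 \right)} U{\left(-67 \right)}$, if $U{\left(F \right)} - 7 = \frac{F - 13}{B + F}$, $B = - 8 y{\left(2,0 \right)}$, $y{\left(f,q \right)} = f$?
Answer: $0$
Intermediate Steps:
$D{\left(h,V \right)} = - \frac{1}{2} + \frac{V}{6}$ ($D{\left(h,V \right)} = \frac{2}{0 - 4} + V \frac{1}{6} = \frac{2}{-4} + \frac{V}{6} = 2 \left(- \frac{1}{4}\right) + \frac{V}{6} = - \frac{1}{2} + \frac{V}{6}$)
$B = -16$ ($B = \left(-8\right) 2 = -16$)
$U{\left(F \right)} = 7 + \frac{-13 + F}{-16 + F}$ ($U{\left(F \right)} = 7 + \frac{F - 13}{-16 + F} = 7 + \frac{-13 + F}{-16 + F}$)
$D{\left(6,3 \right)} U{\left(-67 \right)} = \left(- \frac{1}{2} + \frac{1}{6} \cdot 3\right) \frac{-125 + 8 \left(-67\right)}{-16 - 67} = \left(- \frac{1}{2} + \frac{1}{2}\right) \frac{-125 - 536}{-83} = 0 \left(\left(- \frac{1}{83}\right) \left(-661\right)\right) = 0 \cdot \frac{661}{83} = 0$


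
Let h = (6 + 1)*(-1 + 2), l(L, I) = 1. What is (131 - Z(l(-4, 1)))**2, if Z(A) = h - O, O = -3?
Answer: 14641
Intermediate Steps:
h = 7 (h = 7*1 = 7)
Z(A) = 10 (Z(A) = 7 - 1*(-3) = 7 + 3 = 10)
(131 - Z(l(-4, 1)))**2 = (131 - 1*10)**2 = (131 - 10)**2 = 121**2 = 14641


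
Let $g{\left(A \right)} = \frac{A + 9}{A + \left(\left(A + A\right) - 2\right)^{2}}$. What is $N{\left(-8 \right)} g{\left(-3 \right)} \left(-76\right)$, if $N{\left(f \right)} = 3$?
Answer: $- \frac{1368}{61} \approx -22.426$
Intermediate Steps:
$g{\left(A \right)} = \frac{9 + A}{A + \left(-2 + 2 A\right)^{2}}$ ($g{\left(A \right)} = \frac{9 + A}{A + \left(2 A - 2\right)^{2}} = \frac{9 + A}{A + \left(-2 + 2 A\right)^{2}}$)
$N{\left(-8 \right)} g{\left(-3 \right)} \left(-76\right) = 3 \frac{9 - 3}{-3 + 4 \left(-1 - 3\right)^{2}} \left(-76\right) = 3 \frac{1}{-3 + 4 \left(-4\right)^{2}} \cdot 6 \left(-76\right) = 3 \frac{1}{-3 + 4 \cdot 16} \cdot 6 \left(-76\right) = 3 \frac{1}{-3 + 64} \cdot 6 \left(-76\right) = 3 \cdot \frac{1}{61} \cdot 6 \left(-76\right) = 3 \cdot \frac{6}{61} \left(-76\right) = \frac{18}{61} \left(-76\right) = - \frac{1368}{61}$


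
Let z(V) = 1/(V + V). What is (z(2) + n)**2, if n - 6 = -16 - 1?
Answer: 1849/16 ≈ 115.56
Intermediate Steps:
z(V) = 1/(2*V)
n = -11 (n = 6 + (-16 - 1) = 6 - 17 = -11)
(z(2) + n)**2 = ((1/2)/2 - 11)**2 = ((1/2)*(1/2) - 11)**2 = (1/4 - 11)**2 = (-43/4)**2 = 1849/16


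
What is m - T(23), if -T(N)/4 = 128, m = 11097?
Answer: 11609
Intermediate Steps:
T(N) = -512 (T(N) = -4*128 = -512)
m - T(23) = 11097 - 1*(-512) = 11097 + 512 = 11609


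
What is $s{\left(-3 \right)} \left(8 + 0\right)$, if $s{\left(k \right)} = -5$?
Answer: $-40$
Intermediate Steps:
$s{\left(-3 \right)} \left(8 + 0\right) = - 5 \left(8 + 0\right) = \left(-5\right) 8 = -40$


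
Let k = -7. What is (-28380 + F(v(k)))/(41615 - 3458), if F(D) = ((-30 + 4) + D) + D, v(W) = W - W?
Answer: -4058/5451 ≈ -0.74445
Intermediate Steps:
v(W) = 0
F(D) = -26 + 2*D (F(D) = (-26 + D) + D = -26 + 2*D)
(-28380 + F(v(k)))/(41615 - 3458) = (-28380 + (-26 + 2*0))/(41615 - 3458) = (-28380 + (-26 + 0))/38157 = (-28380 - 26)*(1/38157) = -28406*1/38157 = -4058/5451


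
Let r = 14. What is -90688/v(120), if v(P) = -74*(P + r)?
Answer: 22672/2479 ≈ 9.1456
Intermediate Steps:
v(P) = -1036 - 74*P (v(P) = -74*(P + 14) = -74*(14 + P) = -1036 - 74*P)
-90688/v(120) = -90688/(-1036 - 74*120) = -90688/(-1036 - 8880) = -90688/(-9916) = -90688*(-1/9916) = 22672/2479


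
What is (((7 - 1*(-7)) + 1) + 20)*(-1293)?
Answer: -45255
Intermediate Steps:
(((7 - 1*(-7)) + 1) + 20)*(-1293) = (((7 + 7) + 1) + 20)*(-1293) = ((14 + 1) + 20)*(-1293) = (15 + 20)*(-1293) = 35*(-1293) = -45255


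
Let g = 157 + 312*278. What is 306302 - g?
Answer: 219409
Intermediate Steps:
g = 86893 (g = 157 + 86736 = 86893)
306302 - g = 306302 - 1*86893 = 306302 - 86893 = 219409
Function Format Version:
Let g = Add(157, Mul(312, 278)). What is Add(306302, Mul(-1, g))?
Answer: 219409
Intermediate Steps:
g = 86893 (g = Add(157, 86736) = 86893)
Add(306302, Mul(-1, g)) = Add(306302, Mul(-1, 86893)) = Add(306302, -86893) = 219409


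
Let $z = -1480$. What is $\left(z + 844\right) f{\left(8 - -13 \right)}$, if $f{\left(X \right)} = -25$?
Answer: $15900$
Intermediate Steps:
$\left(z + 844\right) f{\left(8 - -13 \right)} = \left(-1480 + 844\right) \left(-25\right) = \left(-636\right) \left(-25\right) = 15900$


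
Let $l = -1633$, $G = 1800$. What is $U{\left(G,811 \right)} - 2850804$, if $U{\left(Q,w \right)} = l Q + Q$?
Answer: $-5788404$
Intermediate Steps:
$U{\left(Q,w \right)} = - 1632 Q$ ($U{\left(Q,w \right)} = - 1633 Q + Q = - 1632 Q$)
$U{\left(G,811 \right)} - 2850804 = \left(-1632\right) 1800 - 2850804 = -2937600 - 2850804 = -5788404$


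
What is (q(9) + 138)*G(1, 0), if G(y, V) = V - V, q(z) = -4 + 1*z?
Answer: 0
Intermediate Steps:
q(z) = -4 + z
G(y, V) = 0
(q(9) + 138)*G(1, 0) = ((-4 + 9) + 138)*0 = (5 + 138)*0 = 143*0 = 0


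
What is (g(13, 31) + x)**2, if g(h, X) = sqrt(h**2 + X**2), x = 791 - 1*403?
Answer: (388 + sqrt(1130))**2 ≈ 1.7776e+5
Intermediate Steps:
x = 388 (x = 791 - 403 = 388)
g(h, X) = sqrt(X**2 + h**2)
(g(13, 31) + x)**2 = (sqrt(31**2 + 13**2) + 388)**2 = (sqrt(961 + 169) + 388)**2 = (sqrt(1130) + 388)**2 = (388 + sqrt(1130))**2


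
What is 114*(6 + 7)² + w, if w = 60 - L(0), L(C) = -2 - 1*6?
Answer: 19334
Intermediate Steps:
L(C) = -8 (L(C) = -2 - 6 = -8)
w = 68 (w = 60 - 1*(-8) = 60 + 8 = 68)
114*(6 + 7)² + w = 114*(6 + 7)² + 68 = 114*13² + 68 = 114*169 + 68 = 19266 + 68 = 19334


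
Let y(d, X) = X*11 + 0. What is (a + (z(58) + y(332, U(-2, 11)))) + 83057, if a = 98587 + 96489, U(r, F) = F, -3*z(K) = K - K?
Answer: 278254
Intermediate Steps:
z(K) = 0 (z(K) = -(K - K)/3 = -⅓*0 = 0)
y(d, X) = 11*X (y(d, X) = 11*X + 0 = 11*X)
a = 195076
(a + (z(58) + y(332, U(-2, 11)))) + 83057 = (195076 + (0 + 11*11)) + 83057 = (195076 + (0 + 121)) + 83057 = (195076 + 121) + 83057 = 195197 + 83057 = 278254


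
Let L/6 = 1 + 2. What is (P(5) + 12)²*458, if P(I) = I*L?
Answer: 4765032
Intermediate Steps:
L = 18 (L = 6*(1 + 2) = 6*3 = 18)
P(I) = 18*I (P(I) = I*18 = 18*I)
(P(5) + 12)²*458 = (18*5 + 12)²*458 = (90 + 12)²*458 = 102²*458 = 10404*458 = 4765032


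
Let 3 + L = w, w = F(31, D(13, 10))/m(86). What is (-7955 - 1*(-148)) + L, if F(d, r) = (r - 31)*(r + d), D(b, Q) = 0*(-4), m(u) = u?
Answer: -672621/86 ≈ -7821.2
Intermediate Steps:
D(b, Q) = 0
F(d, r) = (-31 + r)*(d + r)
w = -961/86 (w = (0² - 31*31 - 31*0 + 31*0)/86 = (0 - 961 + 0 + 0)*(1/86) = -961*1/86 = -961/86 ≈ -11.174)
L = -1219/86 (L = -3 - 961/86 = -1219/86 ≈ -14.174)
(-7955 - 1*(-148)) + L = (-7955 - 1*(-148)) - 1219/86 = (-7955 + 148) - 1219/86 = -7807 - 1219/86 = -672621/86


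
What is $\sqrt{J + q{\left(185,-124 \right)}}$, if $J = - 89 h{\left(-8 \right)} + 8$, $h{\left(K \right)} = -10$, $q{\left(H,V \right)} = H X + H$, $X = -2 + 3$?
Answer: $2 \sqrt{317} \approx 35.609$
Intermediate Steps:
$X = 1$
$q{\left(H,V \right)} = 2 H$ ($q{\left(H,V \right)} = H 1 + H = H + H = 2 H$)
$J = 898$ ($J = \left(-89\right) \left(-10\right) + 8 = 890 + 8 = 898$)
$\sqrt{J + q{\left(185,-124 \right)}} = \sqrt{898 + 2 \cdot 185} = \sqrt{898 + 370} = \sqrt{1268} = 2 \sqrt{317}$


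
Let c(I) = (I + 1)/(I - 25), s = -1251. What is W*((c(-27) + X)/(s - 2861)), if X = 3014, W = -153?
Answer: 922437/8224 ≈ 112.16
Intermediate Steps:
c(I) = (1 + I)/(-25 + I)
W*((c(-27) + X)/(s - 2861)) = -153*((1 - 27)/(-25 - 27) + 3014)/(-1251 - 2861) = -153*(-26/(-52) + 3014)/(-4112) = -153*(-1/52*(-26) + 3014)*(-1)/4112 = -153*(1/2 + 3014)*(-1)/4112 = -922437*(-1)/(2*4112) = -153*(-6029/8224) = 922437/8224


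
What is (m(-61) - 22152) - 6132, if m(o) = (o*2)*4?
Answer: -28772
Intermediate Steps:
m(o) = 8*o (m(o) = (2*o)*4 = 8*o)
(m(-61) - 22152) - 6132 = (8*(-61) - 22152) - 6132 = (-488 - 22152) - 6132 = -22640 - 6132 = -28772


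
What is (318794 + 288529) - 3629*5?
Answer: 589178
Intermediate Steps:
(318794 + 288529) - 3629*5 = 607323 - 18145 = 589178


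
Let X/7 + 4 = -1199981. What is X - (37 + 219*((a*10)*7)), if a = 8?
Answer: -8522572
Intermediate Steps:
X = -8399895 (X = -28 + 7*(-1199981) = -28 - 8399867 = -8399895)
X - (37 + 219*((a*10)*7)) = -8399895 - (37 + 219*((8*10)*7)) = -8399895 - (37 + 219*(80*7)) = -8399895 - (37 + 219*560) = -8399895 - (37 + 122640) = -8399895 - 1*122677 = -8399895 - 122677 = -8522572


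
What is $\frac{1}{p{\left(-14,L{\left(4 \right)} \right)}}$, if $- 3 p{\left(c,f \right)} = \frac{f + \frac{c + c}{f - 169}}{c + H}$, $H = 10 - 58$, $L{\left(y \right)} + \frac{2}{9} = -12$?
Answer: $- \frac{195021}{12653} \approx -15.413$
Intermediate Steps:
$L{\left(y \right)} = - \frac{110}{9}$ ($L{\left(y \right)} = - \frac{2}{9} - 12 = - \frac{110}{9}$)
$H = -48$
$p{\left(c,f \right)} = - \frac{f + \frac{2 c}{-169 + f}}{3 \left(-48 + c\right)}$ ($p{\left(c,f \right)} = - \frac{\left(f + \frac{c + c}{f - 169}\right) \frac{1}{c - 48}}{3} = - \frac{\left(f + \frac{2 c}{-169 + f}\right) \frac{1}{-48 + c}}{3} = - \frac{\frac{1}{-48 + c} \left(f + \frac{2 c}{-169 + f}\right)}{3} = - \frac{f + \frac{2 c}{-169 + f}}{3 \left(-48 + c\right)}$)
$\frac{1}{p{\left(-14,L{\left(4 \right)} \right)}} = \frac{1}{\frac{1}{3} \frac{1}{8112 - -2366 - - \frac{1760}{3} - - \frac{1540}{9}} \left(- \left(- \frac{110}{9}\right)^{2} - -28 + 169 \left(- \frac{110}{9}\right)\right)} = \frac{1}{\frac{1}{3} \frac{1}{8112 + 2366 + \frac{1760}{3} + \frac{1540}{9}} \left(\left(-1\right) \frac{12100}{81} + 28 - \frac{18590}{9}\right)} = \frac{1}{\frac{1}{3} \frac{1}{\frac{101122}{9}} \left(- \frac{12100}{81} + 28 - \frac{18590}{9}\right)} = \frac{1}{\frac{1}{3} \cdot \frac{9}{101122} \left(- \frac{177142}{81}\right)} = \frac{1}{- \frac{12653}{195021}} = - \frac{195021}{12653}$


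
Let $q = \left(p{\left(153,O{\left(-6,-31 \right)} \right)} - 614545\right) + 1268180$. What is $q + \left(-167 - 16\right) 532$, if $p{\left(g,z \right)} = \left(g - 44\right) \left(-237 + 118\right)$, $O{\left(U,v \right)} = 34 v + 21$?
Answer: $543308$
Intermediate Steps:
$O{\left(U,v \right)} = 21 + 34 v$
$p{\left(g,z \right)} = 5236 - 119 g$ ($p{\left(g,z \right)} = \left(-44 + g\right) \left(-119\right) = 5236 - 119 g$)
$q = 640664$ ($q = \left(\left(5236 - 18207\right) - 614545\right) + 1268180 = \left(-12971 - 614545\right) + 1268180 = -627516 + 1268180 = 640664$)
$q + \left(-167 - 16\right) 532 = 640664 + \left(-167 - 16\right) 532 = 640664 - 97356 = 543308$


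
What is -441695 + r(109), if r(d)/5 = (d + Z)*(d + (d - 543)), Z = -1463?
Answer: 1758555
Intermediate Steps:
r(d) = 5*(-1463 + d)*(-543 + 2*d) (r(d) = 5*((d - 1463)*(d + (d - 543))) = 5*((-1463 + d)*(d + (-543 + d))) = 5*((-1463 + d)*(-543 + 2*d)) = 5*(-1463 + d)*(-543 + 2*d))
-441695 + r(109) = -441695 + (3972045 - 17345*109 + 10*109²) = -441695 + (3972045 - 1890605 + 10*11881) = -441695 + (3972045 - 1890605 + 118810) = -441695 + 2200250 = 1758555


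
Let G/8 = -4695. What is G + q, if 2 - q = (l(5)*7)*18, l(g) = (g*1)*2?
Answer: -38818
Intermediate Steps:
G = -37560 (G = 8*(-4695) = -37560)
l(g) = 2*g (l(g) = g*2 = 2*g)
q = -1258 (q = 2 - (2*5)*7*18 = 2 - 10*7*18 = 2 - 70*18 = 2 - 1*1260 = 2 - 1260 = -1258)
G + q = -37560 - 1258 = -38818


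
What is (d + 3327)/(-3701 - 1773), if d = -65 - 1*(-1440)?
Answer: -2351/2737 ≈ -0.85897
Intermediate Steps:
d = 1375 (d = -65 + 1440 = 1375)
(d + 3327)/(-3701 - 1773) = (1375 + 3327)/(-3701 - 1773) = 4702/(-5474) = 4702*(-1/5474) = -2351/2737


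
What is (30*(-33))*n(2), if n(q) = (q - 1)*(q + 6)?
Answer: -7920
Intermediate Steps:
n(q) = (-1 + q)*(6 + q)
(30*(-33))*n(2) = (30*(-33))*(-6 + 2² + 5*2) = -990*(-6 + 4 + 10) = -990*8 = -7920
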